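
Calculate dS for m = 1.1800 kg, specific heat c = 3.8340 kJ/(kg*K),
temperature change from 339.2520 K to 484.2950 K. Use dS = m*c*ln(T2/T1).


T2/T1 = 1.4275
ln(T2/T1) = 0.3560
dS = 1.1800 * 3.8340 * 0.3560 = 1.6104 kJ/K

1.6104 kJ/K


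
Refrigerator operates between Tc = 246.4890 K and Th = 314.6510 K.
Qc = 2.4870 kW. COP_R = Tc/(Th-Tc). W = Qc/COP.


COP = 246.4890 / 68.1620 = 3.6162
W = 2.4870 / 3.6162 = 0.6877 kW

COP = 3.6162, W = 0.6877 kW


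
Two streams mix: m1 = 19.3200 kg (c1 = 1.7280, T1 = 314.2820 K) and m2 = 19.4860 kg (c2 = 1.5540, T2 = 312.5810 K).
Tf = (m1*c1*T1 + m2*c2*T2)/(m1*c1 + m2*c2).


num = 19957.6335
den = 63.6662
Tf = 313.4730 K

313.4730 K


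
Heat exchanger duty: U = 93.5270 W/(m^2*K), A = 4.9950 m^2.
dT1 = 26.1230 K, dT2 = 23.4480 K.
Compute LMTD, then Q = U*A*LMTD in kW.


LMTD = 24.7614 K
Q = 93.5270 * 4.9950 * 24.7614 = 11567.7286 W = 11.5677 kW

11.5677 kW


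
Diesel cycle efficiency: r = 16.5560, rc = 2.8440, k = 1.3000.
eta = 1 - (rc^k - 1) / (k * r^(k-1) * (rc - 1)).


r^(k-1) = 2.3211
rc^k = 3.8914
eta = 0.4803 = 48.0338%

48.0338%


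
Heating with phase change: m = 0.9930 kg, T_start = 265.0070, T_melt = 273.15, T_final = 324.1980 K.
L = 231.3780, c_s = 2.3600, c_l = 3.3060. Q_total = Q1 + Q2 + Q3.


Q1 (sensible, solid) = 0.9930 * 2.3600 * 8.1430 = 19.0830 kJ
Q2 (latent) = 0.9930 * 231.3780 = 229.7584 kJ
Q3 (sensible, liquid) = 0.9930 * 3.3060 * 51.0480 = 167.5833 kJ
Q_total = 416.4246 kJ

416.4246 kJ


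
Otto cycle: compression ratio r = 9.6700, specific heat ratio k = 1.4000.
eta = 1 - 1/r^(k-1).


r^(k-1) = 2.4784
eta = 1 - 1/2.4784 = 0.5965 = 59.6513%

59.6513%


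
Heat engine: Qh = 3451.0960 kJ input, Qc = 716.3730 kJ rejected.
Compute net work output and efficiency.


W = 3451.0960 - 716.3730 = 2734.7230 kJ
eta = 2734.7230 / 3451.0960 = 0.7924 = 79.2422%

W = 2734.7230 kJ, eta = 79.2422%


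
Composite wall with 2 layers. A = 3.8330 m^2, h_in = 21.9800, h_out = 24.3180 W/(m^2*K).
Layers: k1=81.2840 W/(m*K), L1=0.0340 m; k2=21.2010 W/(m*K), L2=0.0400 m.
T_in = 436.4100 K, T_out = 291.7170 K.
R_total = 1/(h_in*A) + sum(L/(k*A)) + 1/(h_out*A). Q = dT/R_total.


R_conv_in = 1/(21.9800*3.8330) = 0.0119
R_1 = 0.0340/(81.2840*3.8330) = 0.0001
R_2 = 0.0400/(21.2010*3.8330) = 0.0005
R_conv_out = 1/(24.3180*3.8330) = 0.0107
R_total = 0.0232 K/W
Q = 144.6930 / 0.0232 = 6236.9708 W

R_total = 0.0232 K/W, Q = 6236.9708 W


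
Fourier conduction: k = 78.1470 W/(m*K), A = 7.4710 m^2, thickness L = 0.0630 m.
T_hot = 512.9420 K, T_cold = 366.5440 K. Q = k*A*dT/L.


dT = 146.3980 K
Q = 78.1470 * 7.4710 * 146.3980 / 0.0630 = 1356705.6734 W

1356705.6734 W


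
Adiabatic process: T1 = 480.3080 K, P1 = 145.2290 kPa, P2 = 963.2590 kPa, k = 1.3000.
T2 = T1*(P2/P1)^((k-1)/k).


(k-1)/k = 0.2308
(P2/P1)^exp = 1.5475
T2 = 480.3080 * 1.5475 = 743.2596 K

743.2596 K


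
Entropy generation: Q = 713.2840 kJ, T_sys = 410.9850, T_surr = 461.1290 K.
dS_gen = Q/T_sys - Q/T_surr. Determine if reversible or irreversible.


dS_sys = 713.2840/410.9850 = 1.7355 kJ/K
dS_surr = -713.2840/461.1290 = -1.5468 kJ/K
dS_gen = 1.7355 - 1.5468 = 0.1887 kJ/K (irreversible)

dS_gen = 0.1887 kJ/K, irreversible


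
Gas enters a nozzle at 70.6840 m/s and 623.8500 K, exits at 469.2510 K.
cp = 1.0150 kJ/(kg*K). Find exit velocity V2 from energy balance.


dT = 154.5990 K
2*cp*1000*dT = 313835.9700
V1^2 = 4996.2279
V2 = sqrt(318832.1979) = 564.6523 m/s

564.6523 m/s


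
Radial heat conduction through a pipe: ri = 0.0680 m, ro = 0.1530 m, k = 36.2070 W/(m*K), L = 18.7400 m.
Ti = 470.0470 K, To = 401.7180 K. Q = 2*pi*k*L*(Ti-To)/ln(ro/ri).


dT = 68.3290 K
ln(ro/ri) = 0.8109
Q = 2*pi*36.2070*18.7400*68.3290 / 0.8109 = 359222.5395 W

359222.5395 W


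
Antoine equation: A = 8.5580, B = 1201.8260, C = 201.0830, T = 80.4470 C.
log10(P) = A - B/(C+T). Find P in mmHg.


C+T = 281.5300
B/(C+T) = 4.2689
log10(P) = 8.5580 - 4.2689 = 4.2891
P = 10^4.2891 = 19457.6696 mmHg

19457.6696 mmHg


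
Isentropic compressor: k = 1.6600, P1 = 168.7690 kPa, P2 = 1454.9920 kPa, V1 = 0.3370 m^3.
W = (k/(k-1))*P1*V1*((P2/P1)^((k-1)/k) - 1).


(k-1)/k = 0.3976
(P2/P1)^exp = 2.3549
W = 2.5152 * 168.7690 * 0.3370 * (2.3549 - 1) = 193.8182 kJ

193.8182 kJ


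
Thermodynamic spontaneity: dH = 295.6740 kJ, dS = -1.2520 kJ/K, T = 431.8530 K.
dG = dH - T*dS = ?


T*dS = 431.8530 * -1.2520 = -540.6800 kJ
dG = 295.6740 + 540.6800 = 836.3540 kJ (non-spontaneous)

dG = 836.3540 kJ, non-spontaneous


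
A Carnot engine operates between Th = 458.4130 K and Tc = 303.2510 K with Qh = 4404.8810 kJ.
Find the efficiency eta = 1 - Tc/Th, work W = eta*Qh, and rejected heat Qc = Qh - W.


eta = 1 - 303.2510/458.4130 = 0.3385
W = 0.3385 * 4404.8810 = 1490.9484 kJ
Qc = 4404.8810 - 1490.9484 = 2913.9326 kJ

eta = 33.8476%, W = 1490.9484 kJ, Qc = 2913.9326 kJ


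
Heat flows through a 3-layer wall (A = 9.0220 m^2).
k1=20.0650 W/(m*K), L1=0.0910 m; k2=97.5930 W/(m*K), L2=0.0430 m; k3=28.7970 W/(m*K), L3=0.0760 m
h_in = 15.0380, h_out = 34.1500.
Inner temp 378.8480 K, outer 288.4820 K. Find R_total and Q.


R_conv_in = 1/(15.0380*9.0220) = 0.0074
R_1 = 0.0910/(20.0650*9.0220) = 0.0005
R_2 = 0.0430/(97.5930*9.0220) = 4.8837e-05
R_3 = 0.0760/(28.7970*9.0220) = 0.0003
R_conv_out = 1/(34.1500*9.0220) = 0.0032
R_total = 0.0115 K/W
Q = 90.3660 / 0.0115 = 7885.0588 W

R_total = 0.0115 K/W, Q = 7885.0588 W


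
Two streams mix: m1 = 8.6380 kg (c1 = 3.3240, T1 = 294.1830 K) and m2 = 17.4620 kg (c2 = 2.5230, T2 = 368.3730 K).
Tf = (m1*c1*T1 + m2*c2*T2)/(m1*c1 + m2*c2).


num = 24676.0632
den = 72.7693
Tf = 339.0997 K

339.0997 K


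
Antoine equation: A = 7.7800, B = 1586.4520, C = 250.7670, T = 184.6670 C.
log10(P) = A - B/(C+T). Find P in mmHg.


C+T = 435.4340
B/(C+T) = 3.6434
log10(P) = 7.7800 - 3.6434 = 4.1366
P = 10^4.1366 = 13696.7937 mmHg

13696.7937 mmHg


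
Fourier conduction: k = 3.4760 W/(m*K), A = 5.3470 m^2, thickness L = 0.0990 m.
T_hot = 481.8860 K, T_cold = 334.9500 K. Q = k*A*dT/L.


dT = 146.9360 K
Q = 3.4760 * 5.3470 * 146.9360 / 0.0990 = 27585.6340 W

27585.6340 W


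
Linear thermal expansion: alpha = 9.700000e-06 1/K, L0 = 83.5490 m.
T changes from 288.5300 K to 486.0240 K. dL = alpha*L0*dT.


dT = 197.4940 K
dL = 9.700000e-06 * 83.5490 * 197.4940 = 0.160054 m
L_final = 83.709054 m

dL = 0.160054 m


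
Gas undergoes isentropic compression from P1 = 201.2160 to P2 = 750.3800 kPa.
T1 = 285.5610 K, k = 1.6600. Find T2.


(k-1)/k = 0.3976
(P2/P1)^exp = 1.6876
T2 = 285.5610 * 1.6876 = 481.9134 K

481.9134 K


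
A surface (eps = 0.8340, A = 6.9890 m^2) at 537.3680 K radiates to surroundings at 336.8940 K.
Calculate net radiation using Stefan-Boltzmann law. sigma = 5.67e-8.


T^4 = 8.3385e+10
Tsurr^4 = 1.2882e+10
Q = 0.8340 * 5.67e-8 * 6.9890 * 7.0503e+10 = 23300.9027 W

23300.9027 W


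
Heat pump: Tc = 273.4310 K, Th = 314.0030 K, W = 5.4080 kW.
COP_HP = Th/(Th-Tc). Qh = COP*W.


COP = 314.0030 / 40.5720 = 7.7394
Qh = 7.7394 * 5.4080 = 41.8547 kW

COP = 7.7394, Qh = 41.8547 kW


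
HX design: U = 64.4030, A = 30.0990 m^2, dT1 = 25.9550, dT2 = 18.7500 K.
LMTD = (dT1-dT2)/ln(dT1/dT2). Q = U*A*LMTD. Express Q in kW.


LMTD = 22.1576 K
Q = 64.4030 * 30.0990 * 22.1576 = 42951.7624 W = 42.9518 kW

42.9518 kW


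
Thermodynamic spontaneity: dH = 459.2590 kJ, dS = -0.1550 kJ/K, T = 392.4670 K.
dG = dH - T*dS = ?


T*dS = 392.4670 * -0.1550 = -60.8324 kJ
dG = 459.2590 + 60.8324 = 520.0914 kJ (non-spontaneous)

dG = 520.0914 kJ, non-spontaneous


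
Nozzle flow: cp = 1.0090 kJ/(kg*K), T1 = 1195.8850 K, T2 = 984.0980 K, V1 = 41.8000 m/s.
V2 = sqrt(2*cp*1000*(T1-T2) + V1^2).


dT = 211.7870 K
2*cp*1000*dT = 427386.1660
V1^2 = 1747.2400
V2 = sqrt(429133.4060) = 655.0827 m/s

655.0827 m/s


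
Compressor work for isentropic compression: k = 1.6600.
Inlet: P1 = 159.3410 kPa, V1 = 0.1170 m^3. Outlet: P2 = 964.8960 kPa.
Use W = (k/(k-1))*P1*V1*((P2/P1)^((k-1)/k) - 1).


(k-1)/k = 0.3976
(P2/P1)^exp = 2.0463
W = 2.5152 * 159.3410 * 0.1170 * (2.0463 - 1) = 49.0623 kJ

49.0623 kJ


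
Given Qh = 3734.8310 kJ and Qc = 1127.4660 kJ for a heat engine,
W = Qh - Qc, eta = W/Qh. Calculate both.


W = 3734.8310 - 1127.4660 = 2607.3650 kJ
eta = 2607.3650 / 3734.8310 = 0.6981 = 69.8121%

W = 2607.3650 kJ, eta = 69.8121%


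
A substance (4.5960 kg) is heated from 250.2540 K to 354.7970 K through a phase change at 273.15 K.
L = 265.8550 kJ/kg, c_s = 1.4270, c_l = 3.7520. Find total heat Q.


Q1 (sensible, solid) = 4.5960 * 1.4270 * 22.8960 = 150.1632 kJ
Q2 (latent) = 4.5960 * 265.8550 = 1221.8696 kJ
Q3 (sensible, liquid) = 4.5960 * 3.7520 * 81.6470 = 1407.9365 kJ
Q_total = 2779.9694 kJ

2779.9694 kJ


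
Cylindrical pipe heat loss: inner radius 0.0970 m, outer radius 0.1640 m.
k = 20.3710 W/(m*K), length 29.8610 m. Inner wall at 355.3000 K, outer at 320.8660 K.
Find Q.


dT = 34.4340 K
ln(ro/ri) = 0.5252
Q = 2*pi*20.3710*29.8610*34.4340 / 0.5252 = 250608.7114 W

250608.7114 W


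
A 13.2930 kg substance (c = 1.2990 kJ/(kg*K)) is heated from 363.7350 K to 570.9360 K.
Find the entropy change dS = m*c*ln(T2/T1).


T2/T1 = 1.5696
ln(T2/T1) = 0.4509
dS = 13.2930 * 1.2990 * 0.4509 = 7.7851 kJ/K

7.7851 kJ/K


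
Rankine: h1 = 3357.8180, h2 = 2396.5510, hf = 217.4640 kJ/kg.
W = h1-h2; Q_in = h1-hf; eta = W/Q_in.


W = 961.2670 kJ/kg
Q_in = 3140.3540 kJ/kg
eta = 0.3061 = 30.6101%

eta = 30.6101%


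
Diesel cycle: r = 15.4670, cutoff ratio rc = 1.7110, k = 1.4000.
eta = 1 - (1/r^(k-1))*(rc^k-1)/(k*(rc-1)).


r^(k-1) = 2.9906
rc^k = 2.1210
eta = 0.6234 = 62.3415%

62.3415%


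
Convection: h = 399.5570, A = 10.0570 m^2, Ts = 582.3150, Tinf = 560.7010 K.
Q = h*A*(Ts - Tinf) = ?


dT = 21.6140 K
Q = 399.5570 * 10.0570 * 21.6140 = 86852.5034 W

86852.5034 W


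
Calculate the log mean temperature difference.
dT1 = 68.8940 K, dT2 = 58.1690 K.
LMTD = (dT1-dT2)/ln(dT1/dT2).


dT1/dT2 = 1.1844
ln(dT1/dT2) = 0.1692
LMTD = 10.7250 / 0.1692 = 63.3803 K

63.3803 K


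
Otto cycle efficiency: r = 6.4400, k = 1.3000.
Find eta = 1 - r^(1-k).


r^(k-1) = 1.7485
eta = 1 - 1/1.7485 = 0.4281 = 42.8081%

42.8081%


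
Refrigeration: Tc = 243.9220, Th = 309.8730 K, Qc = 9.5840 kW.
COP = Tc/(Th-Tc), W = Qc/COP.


COP = 243.9220 / 65.9510 = 3.6985
W = 9.5840 / 3.6985 = 2.5913 kW

COP = 3.6985, W = 2.5913 kW


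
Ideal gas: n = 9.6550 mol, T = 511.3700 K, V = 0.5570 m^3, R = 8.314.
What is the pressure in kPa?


P = nRT/V = 9.6550 * 8.314 * 511.3700 / 0.5570
= 41048.5239 / 0.5570 = 73695.7341 Pa = 73.6957 kPa

73.6957 kPa


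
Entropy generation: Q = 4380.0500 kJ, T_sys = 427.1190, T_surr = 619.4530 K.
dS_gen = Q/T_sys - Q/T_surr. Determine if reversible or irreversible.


dS_sys = 4380.0500/427.1190 = 10.2549 kJ/K
dS_surr = -4380.0500/619.4530 = -7.0708 kJ/K
dS_gen = 10.2549 - 7.0708 = 3.1840 kJ/K (irreversible)

dS_gen = 3.1840 kJ/K, irreversible


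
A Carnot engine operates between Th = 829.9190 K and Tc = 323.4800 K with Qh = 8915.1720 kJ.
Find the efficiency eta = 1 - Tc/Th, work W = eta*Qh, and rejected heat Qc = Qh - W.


eta = 1 - 323.4800/829.9190 = 0.6102
W = 0.6102 * 8915.1720 = 5440.2789 kJ
Qc = 8915.1720 - 5440.2789 = 3474.8931 kJ

eta = 61.0227%, W = 5440.2789 kJ, Qc = 3474.8931 kJ


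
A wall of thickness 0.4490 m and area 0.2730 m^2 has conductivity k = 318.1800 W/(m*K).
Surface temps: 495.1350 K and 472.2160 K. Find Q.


dT = 22.9190 K
Q = 318.1800 * 0.2730 * 22.9190 / 0.4490 = 4433.8893 W

4433.8893 W


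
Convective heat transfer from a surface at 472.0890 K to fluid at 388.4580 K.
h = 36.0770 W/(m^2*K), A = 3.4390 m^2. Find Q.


dT = 83.6310 K
Q = 36.0770 * 3.4390 * 83.6310 = 10375.9981 W

10375.9981 W


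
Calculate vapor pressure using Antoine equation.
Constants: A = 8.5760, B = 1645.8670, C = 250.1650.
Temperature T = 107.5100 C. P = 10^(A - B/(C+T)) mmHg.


C+T = 357.6750
B/(C+T) = 4.6016
log10(P) = 8.5760 - 4.6016 = 3.9744
P = 10^3.9744 = 9428.1990 mmHg

9428.1990 mmHg


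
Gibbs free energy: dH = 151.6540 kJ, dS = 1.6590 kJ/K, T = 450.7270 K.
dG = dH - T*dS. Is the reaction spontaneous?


T*dS = 450.7270 * 1.6590 = 747.7561 kJ
dG = 151.6540 - 747.7561 = -596.1021 kJ (spontaneous)

dG = -596.1021 kJ, spontaneous


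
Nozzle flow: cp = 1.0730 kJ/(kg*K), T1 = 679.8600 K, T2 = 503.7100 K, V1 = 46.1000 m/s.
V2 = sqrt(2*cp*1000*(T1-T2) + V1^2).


dT = 176.1500 K
2*cp*1000*dT = 378017.9000
V1^2 = 2125.2100
V2 = sqrt(380143.1100) = 616.5575 m/s

616.5575 m/s


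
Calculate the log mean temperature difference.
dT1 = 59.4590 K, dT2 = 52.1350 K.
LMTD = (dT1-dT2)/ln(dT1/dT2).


dT1/dT2 = 1.1405
ln(dT1/dT2) = 0.1315
LMTD = 7.3240 / 0.1315 = 55.7168 K

55.7168 K


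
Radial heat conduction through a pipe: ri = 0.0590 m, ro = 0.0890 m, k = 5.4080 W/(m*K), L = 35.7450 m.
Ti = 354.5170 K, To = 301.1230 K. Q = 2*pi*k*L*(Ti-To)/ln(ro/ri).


dT = 53.3940 K
ln(ro/ri) = 0.4111
Q = 2*pi*5.4080*35.7450*53.3940 / 0.4111 = 157753.1238 W

157753.1238 W


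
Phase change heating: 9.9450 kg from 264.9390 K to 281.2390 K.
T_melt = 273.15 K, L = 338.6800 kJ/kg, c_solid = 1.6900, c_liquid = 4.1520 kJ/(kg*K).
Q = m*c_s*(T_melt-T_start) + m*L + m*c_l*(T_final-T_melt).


Q1 (sensible, solid) = 9.9450 * 1.6900 * 8.2110 = 138.0027 kJ
Q2 (latent) = 9.9450 * 338.6800 = 3368.1726 kJ
Q3 (sensible, liquid) = 9.9450 * 4.1520 * 8.0890 = 334.0081 kJ
Q_total = 3840.1834 kJ

3840.1834 kJ


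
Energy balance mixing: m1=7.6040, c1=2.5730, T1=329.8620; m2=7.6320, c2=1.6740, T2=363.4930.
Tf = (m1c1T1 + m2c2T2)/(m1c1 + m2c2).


num = 11097.7553
den = 32.3411
Tf = 343.1475 K

343.1475 K


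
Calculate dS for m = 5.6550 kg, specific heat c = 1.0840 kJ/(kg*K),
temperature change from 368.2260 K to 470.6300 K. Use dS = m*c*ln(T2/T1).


T2/T1 = 1.2781
ln(T2/T1) = 0.2454
dS = 5.6550 * 1.0840 * 0.2454 = 1.5042 kJ/K

1.5042 kJ/K


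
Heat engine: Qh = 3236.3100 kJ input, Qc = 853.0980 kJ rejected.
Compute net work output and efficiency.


W = 3236.3100 - 853.0980 = 2383.2120 kJ
eta = 2383.2120 / 3236.3100 = 0.7364 = 73.6398%

W = 2383.2120 kJ, eta = 73.6398%


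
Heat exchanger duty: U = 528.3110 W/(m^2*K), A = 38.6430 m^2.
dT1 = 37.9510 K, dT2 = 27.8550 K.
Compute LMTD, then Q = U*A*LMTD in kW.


LMTD = 32.6432 K
Q = 528.3110 * 38.6430 * 32.6432 = 666428.0382 W = 666.4280 kW

666.4280 kW


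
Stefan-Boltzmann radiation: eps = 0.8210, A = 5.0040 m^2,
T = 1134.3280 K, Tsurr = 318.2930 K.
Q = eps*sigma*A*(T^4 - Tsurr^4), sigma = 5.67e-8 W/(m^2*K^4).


T^4 = 1.6556e+12
Tsurr^4 = 1.0264e+10
Q = 0.8210 * 5.67e-8 * 5.0040 * 1.6453e+12 = 383263.4070 W

383263.4070 W


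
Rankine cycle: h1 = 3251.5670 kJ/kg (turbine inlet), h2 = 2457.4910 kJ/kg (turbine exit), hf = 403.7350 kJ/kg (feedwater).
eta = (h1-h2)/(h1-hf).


W = 794.0760 kJ/kg
Q_in = 2847.8320 kJ/kg
eta = 0.2788 = 27.8835%

eta = 27.8835%


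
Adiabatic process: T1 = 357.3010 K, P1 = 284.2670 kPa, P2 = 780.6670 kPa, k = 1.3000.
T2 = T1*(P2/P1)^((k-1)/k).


(k-1)/k = 0.2308
(P2/P1)^exp = 1.2625
T2 = 357.3010 * 1.2625 = 451.1093 K

451.1093 K


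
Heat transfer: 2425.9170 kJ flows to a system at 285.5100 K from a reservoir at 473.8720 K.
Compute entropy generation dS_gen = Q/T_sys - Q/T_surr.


dS_sys = 2425.9170/285.5100 = 8.4968 kJ/K
dS_surr = -2425.9170/473.8720 = -5.1194 kJ/K
dS_gen = 8.4968 - 5.1194 = 3.3774 kJ/K (irreversible)

dS_gen = 3.3774 kJ/K, irreversible


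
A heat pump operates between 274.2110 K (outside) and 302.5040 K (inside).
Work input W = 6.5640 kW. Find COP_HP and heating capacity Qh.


COP = 302.5040 / 28.2930 = 10.6918
Qh = 10.6918 * 6.5640 = 70.1812 kW

COP = 10.6918, Qh = 70.1812 kW


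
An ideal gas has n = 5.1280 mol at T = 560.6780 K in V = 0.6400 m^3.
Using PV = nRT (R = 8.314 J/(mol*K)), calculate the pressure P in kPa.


P = nRT/V = 5.1280 * 8.314 * 560.6780 / 0.6400
= 23904.0535 / 0.6400 = 37350.0836 Pa = 37.3501 kPa

37.3501 kPa


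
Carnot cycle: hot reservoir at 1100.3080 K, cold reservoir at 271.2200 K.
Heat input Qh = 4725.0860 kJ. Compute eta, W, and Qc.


eta = 1 - 271.2200/1100.3080 = 0.7535
W = 0.7535 * 4725.0860 = 3560.3777 kJ
Qc = 4725.0860 - 3560.3777 = 1164.7083 kJ

eta = 75.3505%, W = 3560.3777 kJ, Qc = 1164.7083 kJ


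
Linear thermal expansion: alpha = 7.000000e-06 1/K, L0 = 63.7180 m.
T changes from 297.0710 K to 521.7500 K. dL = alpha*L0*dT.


dT = 224.6790 K
dL = 7.000000e-06 * 63.7180 * 224.6790 = 0.100213 m
L_final = 63.818213 m

dL = 0.100213 m


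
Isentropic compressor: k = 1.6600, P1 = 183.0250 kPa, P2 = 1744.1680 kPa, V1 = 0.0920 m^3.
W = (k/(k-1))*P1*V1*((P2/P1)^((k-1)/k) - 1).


(k-1)/k = 0.3976
(P2/P1)^exp = 2.4506
W = 2.5152 * 183.0250 * 0.0920 * (2.4506 - 1) = 61.4341 kJ

61.4341 kJ


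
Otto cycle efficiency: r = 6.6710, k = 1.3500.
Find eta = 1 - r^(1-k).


r^(k-1) = 1.9430
eta = 1 - 1/1.9430 = 0.4853 = 48.5325%

48.5325%


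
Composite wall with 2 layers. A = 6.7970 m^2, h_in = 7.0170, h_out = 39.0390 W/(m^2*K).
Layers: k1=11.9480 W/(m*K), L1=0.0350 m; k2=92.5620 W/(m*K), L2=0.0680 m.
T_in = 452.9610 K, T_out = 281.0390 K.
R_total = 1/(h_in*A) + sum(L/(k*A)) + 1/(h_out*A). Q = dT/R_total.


R_conv_in = 1/(7.0170*6.7970) = 0.0210
R_1 = 0.0350/(11.9480*6.7970) = 0.0004
R_2 = 0.0680/(92.5620*6.7970) = 0.0001
R_conv_out = 1/(39.0390*6.7970) = 0.0038
R_total = 0.0253 K/W
Q = 171.9220 / 0.0253 = 6802.2045 W

R_total = 0.0253 K/W, Q = 6802.2045 W


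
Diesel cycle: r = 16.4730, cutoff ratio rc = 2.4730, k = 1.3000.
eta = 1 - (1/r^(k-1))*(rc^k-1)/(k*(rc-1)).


r^(k-1) = 2.3176
rc^k = 3.2448
eta = 0.4942 = 49.4170%

49.4170%


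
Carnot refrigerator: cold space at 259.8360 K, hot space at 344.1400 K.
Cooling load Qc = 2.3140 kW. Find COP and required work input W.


COP = 259.8360 / 84.3040 = 3.0821
W = 2.3140 / 3.0821 = 0.7508 kW

COP = 3.0821, W = 0.7508 kW


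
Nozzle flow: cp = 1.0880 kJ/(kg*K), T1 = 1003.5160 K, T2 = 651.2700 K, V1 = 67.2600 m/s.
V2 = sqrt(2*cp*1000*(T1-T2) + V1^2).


dT = 352.2460 K
2*cp*1000*dT = 766487.2960
V1^2 = 4523.9076
V2 = sqrt(771011.2036) = 878.0724 m/s

878.0724 m/s


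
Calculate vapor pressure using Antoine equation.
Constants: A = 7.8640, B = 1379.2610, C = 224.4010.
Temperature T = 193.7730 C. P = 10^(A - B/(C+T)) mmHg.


C+T = 418.1740
B/(C+T) = 3.2983
log10(P) = 7.8640 - 3.2983 = 4.5657
P = 10^4.5657 = 36787.9434 mmHg

36787.9434 mmHg


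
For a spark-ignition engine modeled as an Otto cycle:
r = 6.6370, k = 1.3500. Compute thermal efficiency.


r^(k-1) = 1.9395
eta = 1 - 1/1.9395 = 0.4844 = 48.4404%

48.4404%


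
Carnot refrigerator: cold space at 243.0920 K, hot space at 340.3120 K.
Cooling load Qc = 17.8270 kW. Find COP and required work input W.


COP = 243.0920 / 97.2200 = 2.5004
W = 17.8270 / 2.5004 = 7.1296 kW

COP = 2.5004, W = 7.1296 kW


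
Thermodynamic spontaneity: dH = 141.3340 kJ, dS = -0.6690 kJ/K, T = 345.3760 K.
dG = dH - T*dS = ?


T*dS = 345.3760 * -0.6690 = -231.0565 kJ
dG = 141.3340 + 231.0565 = 372.3905 kJ (non-spontaneous)

dG = 372.3905 kJ, non-spontaneous


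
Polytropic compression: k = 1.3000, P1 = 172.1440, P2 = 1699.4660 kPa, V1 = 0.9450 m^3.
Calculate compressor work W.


(k-1)/k = 0.2308
(P2/P1)^exp = 1.6962
W = 4.3333 * 172.1440 * 0.9450 * (1.6962 - 1) = 490.7848 kJ

490.7848 kJ


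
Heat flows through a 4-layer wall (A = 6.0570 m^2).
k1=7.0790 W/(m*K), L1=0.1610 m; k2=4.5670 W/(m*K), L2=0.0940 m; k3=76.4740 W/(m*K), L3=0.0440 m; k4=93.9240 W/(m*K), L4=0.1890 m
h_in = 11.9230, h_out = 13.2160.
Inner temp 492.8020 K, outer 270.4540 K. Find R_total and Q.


R_conv_in = 1/(11.9230*6.0570) = 0.0138
R_1 = 0.1610/(7.0790*6.0570) = 0.0038
R_2 = 0.0940/(4.5670*6.0570) = 0.0034
R_3 = 0.0440/(76.4740*6.0570) = 9.4991e-05
R_4 = 0.1890/(93.9240*6.0570) = 0.0003
R_conv_out = 1/(13.2160*6.0570) = 0.0125
R_total = 0.0339 K/W
Q = 222.3480 / 0.0339 = 6555.1564 W

R_total = 0.0339 K/W, Q = 6555.1564 W


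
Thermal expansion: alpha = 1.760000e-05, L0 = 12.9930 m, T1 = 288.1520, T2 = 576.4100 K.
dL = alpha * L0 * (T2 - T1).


dT = 288.2580 K
dL = 1.760000e-05 * 12.9930 * 288.2580 = 0.065918 m
L_final = 13.058918 m

dL = 0.065918 m


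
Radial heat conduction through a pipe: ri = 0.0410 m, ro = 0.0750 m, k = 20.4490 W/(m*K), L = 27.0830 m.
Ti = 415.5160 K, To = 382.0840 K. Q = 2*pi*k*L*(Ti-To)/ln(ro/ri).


dT = 33.4320 K
ln(ro/ri) = 0.6039
Q = 2*pi*20.4490*27.0830*33.4320 / 0.6039 = 192634.6915 W

192634.6915 W


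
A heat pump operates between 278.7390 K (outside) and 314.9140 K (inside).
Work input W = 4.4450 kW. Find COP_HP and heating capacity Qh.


COP = 314.9140 / 36.1750 = 8.7053
Qh = 8.7053 * 4.4450 = 38.6950 kW

COP = 8.7053, Qh = 38.6950 kW


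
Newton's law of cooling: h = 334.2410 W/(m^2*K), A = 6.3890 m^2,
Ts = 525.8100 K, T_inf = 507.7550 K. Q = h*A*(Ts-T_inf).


dT = 18.0550 K
Q = 334.2410 * 6.3890 * 18.0550 = 38555.8341 W

38555.8341 W


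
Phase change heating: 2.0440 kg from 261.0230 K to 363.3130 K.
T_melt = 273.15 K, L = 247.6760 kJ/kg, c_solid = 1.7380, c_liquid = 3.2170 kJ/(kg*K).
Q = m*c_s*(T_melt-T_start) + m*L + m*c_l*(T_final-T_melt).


Q1 (sensible, solid) = 2.0440 * 1.7380 * 12.1270 = 43.0808 kJ
Q2 (latent) = 2.0440 * 247.6760 = 506.2497 kJ
Q3 (sensible, liquid) = 2.0440 * 3.2170 * 90.1630 = 592.8711 kJ
Q_total = 1142.2017 kJ

1142.2017 kJ


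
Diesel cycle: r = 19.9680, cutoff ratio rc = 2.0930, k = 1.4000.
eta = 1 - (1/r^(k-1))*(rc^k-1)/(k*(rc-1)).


r^(k-1) = 3.3123
rc^k = 2.8124
eta = 0.6424 = 64.2421%

64.2421%


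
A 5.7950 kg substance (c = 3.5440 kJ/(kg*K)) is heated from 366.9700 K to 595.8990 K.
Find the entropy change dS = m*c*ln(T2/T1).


T2/T1 = 1.6238
ln(T2/T1) = 0.4848
dS = 5.7950 * 3.5440 * 0.4848 = 9.9564 kJ/K

9.9564 kJ/K


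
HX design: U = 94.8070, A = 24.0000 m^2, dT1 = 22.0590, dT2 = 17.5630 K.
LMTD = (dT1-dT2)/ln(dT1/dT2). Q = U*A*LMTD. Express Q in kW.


LMTD = 19.7257 K
Q = 94.8070 * 24.0000 * 19.7257 = 44883.1753 W = 44.8832 kW

44.8832 kW


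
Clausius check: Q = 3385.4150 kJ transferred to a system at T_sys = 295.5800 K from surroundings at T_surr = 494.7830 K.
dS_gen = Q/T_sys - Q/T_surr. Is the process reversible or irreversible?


dS_sys = 3385.4150/295.5800 = 11.4535 kJ/K
dS_surr = -3385.4150/494.7830 = -6.8422 kJ/K
dS_gen = 11.4535 - 6.8422 = 4.6112 kJ/K (irreversible)

dS_gen = 4.6112 kJ/K, irreversible


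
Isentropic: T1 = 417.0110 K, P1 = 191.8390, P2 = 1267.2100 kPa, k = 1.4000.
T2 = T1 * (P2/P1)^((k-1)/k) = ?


(k-1)/k = 0.2857
(P2/P1)^exp = 1.7150
T2 = 417.0110 * 1.7150 = 715.1679 K

715.1679 K


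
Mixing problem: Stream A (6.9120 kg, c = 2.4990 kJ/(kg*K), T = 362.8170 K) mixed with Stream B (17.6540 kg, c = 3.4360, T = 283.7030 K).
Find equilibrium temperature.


num = 23476.1511
den = 77.9322
Tf = 301.2380 K

301.2380 K


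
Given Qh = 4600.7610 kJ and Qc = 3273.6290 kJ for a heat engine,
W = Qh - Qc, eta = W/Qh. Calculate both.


W = 4600.7610 - 3273.6290 = 1327.1320 kJ
eta = 1327.1320 / 4600.7610 = 0.2885 = 28.8459%

W = 1327.1320 kJ, eta = 28.8459%


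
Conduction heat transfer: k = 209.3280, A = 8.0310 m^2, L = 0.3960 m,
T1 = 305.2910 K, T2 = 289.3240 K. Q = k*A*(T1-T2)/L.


dT = 15.9670 K
Q = 209.3280 * 8.0310 * 15.9670 / 0.3960 = 67783.6716 W

67783.6716 W


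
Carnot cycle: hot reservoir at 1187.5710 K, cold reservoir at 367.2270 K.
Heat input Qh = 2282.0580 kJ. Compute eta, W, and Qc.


eta = 1 - 367.2270/1187.5710 = 0.6908
W = 0.6908 * 2282.0580 = 1576.3879 kJ
Qc = 2282.0580 - 1576.3879 = 705.6701 kJ

eta = 69.0775%, W = 1576.3879 kJ, Qc = 705.6701 kJ


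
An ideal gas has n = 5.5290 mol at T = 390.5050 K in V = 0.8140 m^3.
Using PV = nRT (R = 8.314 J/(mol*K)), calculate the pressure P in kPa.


P = nRT/V = 5.5290 * 8.314 * 390.5050 / 0.8140
= 17950.7752 / 0.8140 = 22052.5494 Pa = 22.0525 kPa

22.0525 kPa


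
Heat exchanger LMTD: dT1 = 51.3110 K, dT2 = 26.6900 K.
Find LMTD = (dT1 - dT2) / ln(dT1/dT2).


dT1/dT2 = 1.9225
ln(dT1/dT2) = 0.6536
LMTD = 24.6210 / 0.6536 = 37.6689 K

37.6689 K


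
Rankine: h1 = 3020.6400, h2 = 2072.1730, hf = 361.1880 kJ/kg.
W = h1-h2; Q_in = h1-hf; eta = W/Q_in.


W = 948.4670 kJ/kg
Q_in = 2659.4520 kJ/kg
eta = 0.3566 = 35.6640%

eta = 35.6640%


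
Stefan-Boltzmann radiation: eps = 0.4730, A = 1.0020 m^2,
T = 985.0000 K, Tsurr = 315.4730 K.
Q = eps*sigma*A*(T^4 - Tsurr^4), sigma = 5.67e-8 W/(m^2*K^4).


T^4 = 9.4134e+11
Tsurr^4 = 9.9049e+09
Q = 0.4730 * 5.67e-8 * 1.0020 * 9.3143e+11 = 25030.1197 W

25030.1197 W


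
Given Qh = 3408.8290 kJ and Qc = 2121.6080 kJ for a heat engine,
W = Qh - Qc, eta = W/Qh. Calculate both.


W = 3408.8290 - 2121.6080 = 1287.2210 kJ
eta = 1287.2210 / 3408.8290 = 0.3776 = 37.7614%

W = 1287.2210 kJ, eta = 37.7614%


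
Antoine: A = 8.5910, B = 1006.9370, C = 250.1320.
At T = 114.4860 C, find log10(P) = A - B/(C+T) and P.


C+T = 364.6180
B/(C+T) = 2.7616
log10(P) = 8.5910 - 2.7616 = 5.8294
P = 10^5.8294 = 675115.7625 mmHg

675115.7625 mmHg


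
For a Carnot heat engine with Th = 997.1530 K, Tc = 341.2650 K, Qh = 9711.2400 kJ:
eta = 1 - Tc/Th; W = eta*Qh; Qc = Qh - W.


eta = 1 - 341.2650/997.1530 = 0.6578
W = 0.6578 * 9711.2400 = 6387.6715 kJ
Qc = 9711.2400 - 6387.6715 = 3323.5685 kJ

eta = 65.7761%, W = 6387.6715 kJ, Qc = 3323.5685 kJ


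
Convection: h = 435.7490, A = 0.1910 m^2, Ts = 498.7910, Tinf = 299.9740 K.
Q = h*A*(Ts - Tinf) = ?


dT = 198.8170 K
Q = 435.7490 * 0.1910 * 198.8170 = 16547.1530 W

16547.1530 W


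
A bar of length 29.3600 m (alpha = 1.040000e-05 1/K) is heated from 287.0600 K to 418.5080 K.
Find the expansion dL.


dT = 131.4480 K
dL = 1.040000e-05 * 29.3600 * 131.4480 = 0.040137 m
L_final = 29.400137 m

dL = 0.040137 m


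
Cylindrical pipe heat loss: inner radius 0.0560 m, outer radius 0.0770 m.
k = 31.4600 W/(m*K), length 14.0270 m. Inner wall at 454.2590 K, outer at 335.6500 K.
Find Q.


dT = 118.6090 K
ln(ro/ri) = 0.3185
Q = 2*pi*31.4600*14.0270*118.6090 / 0.3185 = 1032701.2112 W

1032701.2112 W


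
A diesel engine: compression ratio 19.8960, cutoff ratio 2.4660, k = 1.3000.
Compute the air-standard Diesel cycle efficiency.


r^(k-1) = 2.4526
rc^k = 3.2329
eta = 0.5223 = 52.2294%

52.2294%


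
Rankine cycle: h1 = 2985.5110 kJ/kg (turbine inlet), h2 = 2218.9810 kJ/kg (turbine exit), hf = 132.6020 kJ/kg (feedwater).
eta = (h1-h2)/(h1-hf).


W = 766.5300 kJ/kg
Q_in = 2852.9090 kJ/kg
eta = 0.2687 = 26.8684%

eta = 26.8684%


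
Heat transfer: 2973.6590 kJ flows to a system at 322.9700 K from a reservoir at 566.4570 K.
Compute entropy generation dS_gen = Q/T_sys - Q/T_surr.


dS_sys = 2973.6590/322.9700 = 9.2072 kJ/K
dS_surr = -2973.6590/566.4570 = -5.2496 kJ/K
dS_gen = 9.2072 - 5.2496 = 3.9577 kJ/K (irreversible)

dS_gen = 3.9577 kJ/K, irreversible


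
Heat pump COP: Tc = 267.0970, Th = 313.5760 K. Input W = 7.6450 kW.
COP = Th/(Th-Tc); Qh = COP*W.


COP = 313.5760 / 46.4790 = 6.7466
Qh = 6.7466 * 7.6450 = 51.5779 kW

COP = 6.7466, Qh = 51.5779 kW


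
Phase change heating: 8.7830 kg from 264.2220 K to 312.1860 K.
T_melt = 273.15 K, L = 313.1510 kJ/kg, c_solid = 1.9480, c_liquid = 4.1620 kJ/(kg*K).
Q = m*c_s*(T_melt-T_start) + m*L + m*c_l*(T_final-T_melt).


Q1 (sensible, solid) = 8.7830 * 1.9480 * 8.9280 = 152.7517 kJ
Q2 (latent) = 8.7830 * 313.1510 = 2750.4052 kJ
Q3 (sensible, liquid) = 8.7830 * 4.1620 * 39.0360 = 1426.9550 kJ
Q_total = 4330.1119 kJ

4330.1119 kJ


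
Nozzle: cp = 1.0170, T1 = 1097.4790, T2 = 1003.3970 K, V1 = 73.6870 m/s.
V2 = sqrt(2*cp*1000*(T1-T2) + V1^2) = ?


dT = 94.0820 K
2*cp*1000*dT = 191362.7880
V1^2 = 5429.7740
V2 = sqrt(196792.5620) = 443.6131 m/s

443.6131 m/s


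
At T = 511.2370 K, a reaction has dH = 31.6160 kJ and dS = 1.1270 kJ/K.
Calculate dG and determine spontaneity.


T*dS = 511.2370 * 1.1270 = 576.1641 kJ
dG = 31.6160 - 576.1641 = -544.5481 kJ (spontaneous)

dG = -544.5481 kJ, spontaneous


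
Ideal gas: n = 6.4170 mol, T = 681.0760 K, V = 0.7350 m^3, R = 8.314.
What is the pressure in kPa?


P = nRT/V = 6.4170 * 8.314 * 681.0760 / 0.7350
= 36336.0434 / 0.7350 = 49436.7938 Pa = 49.4368 kPa

49.4368 kPa


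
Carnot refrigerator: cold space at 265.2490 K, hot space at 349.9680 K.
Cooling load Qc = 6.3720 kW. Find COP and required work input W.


COP = 265.2490 / 84.7190 = 3.1309
W = 6.3720 / 3.1309 = 2.0352 kW

COP = 3.1309, W = 2.0352 kW


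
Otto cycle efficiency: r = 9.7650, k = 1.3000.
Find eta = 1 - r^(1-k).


r^(k-1) = 1.9811
eta = 1 - 1/1.9811 = 0.4952 = 49.5224%

49.5224%


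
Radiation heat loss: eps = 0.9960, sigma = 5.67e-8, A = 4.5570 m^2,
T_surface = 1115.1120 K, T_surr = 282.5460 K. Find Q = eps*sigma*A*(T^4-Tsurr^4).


T^4 = 1.5462e+12
Tsurr^4 = 6.3732e+09
Q = 0.9960 * 5.67e-8 * 4.5570 * 1.5399e+12 = 396279.5185 W

396279.5185 W


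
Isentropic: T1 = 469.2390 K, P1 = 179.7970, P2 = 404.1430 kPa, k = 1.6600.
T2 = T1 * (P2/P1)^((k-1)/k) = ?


(k-1)/k = 0.3976
(P2/P1)^exp = 1.3799
T2 = 469.2390 * 1.3799 = 647.5116 K

647.5116 K


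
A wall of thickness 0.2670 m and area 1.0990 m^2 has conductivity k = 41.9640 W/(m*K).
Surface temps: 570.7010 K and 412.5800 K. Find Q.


dT = 158.1210 K
Q = 41.9640 * 1.0990 * 158.1210 / 0.2670 = 27311.9596 W

27311.9596 W


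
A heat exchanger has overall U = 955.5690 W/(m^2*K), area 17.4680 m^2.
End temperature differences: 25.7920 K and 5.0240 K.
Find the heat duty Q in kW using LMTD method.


LMTD = 12.6956 K
Q = 955.5690 * 17.4680 * 12.6956 = 211913.9930 W = 211.9140 kW

211.9140 kW


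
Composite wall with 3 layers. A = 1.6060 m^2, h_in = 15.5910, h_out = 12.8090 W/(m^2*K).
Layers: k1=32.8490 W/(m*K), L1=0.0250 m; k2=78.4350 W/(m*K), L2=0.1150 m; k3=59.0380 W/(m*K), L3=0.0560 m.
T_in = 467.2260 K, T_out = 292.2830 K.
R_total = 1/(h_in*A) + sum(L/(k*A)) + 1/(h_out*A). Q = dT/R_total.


R_conv_in = 1/(15.5910*1.6060) = 0.0399
R_1 = 0.0250/(32.8490*1.6060) = 0.0005
R_2 = 0.1150/(78.4350*1.6060) = 0.0009
R_3 = 0.0560/(59.0380*1.6060) = 0.0006
R_conv_out = 1/(12.8090*1.6060) = 0.0486
R_total = 0.0905 K/W
Q = 174.9430 / 0.0905 = 1932.5073 W

R_total = 0.0905 K/W, Q = 1932.5073 W


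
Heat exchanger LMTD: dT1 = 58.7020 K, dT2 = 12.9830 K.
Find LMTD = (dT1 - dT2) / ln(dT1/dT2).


dT1/dT2 = 4.5215
ln(dT1/dT2) = 1.5088
LMTD = 45.7190 / 1.5088 = 30.3009 K

30.3009 K


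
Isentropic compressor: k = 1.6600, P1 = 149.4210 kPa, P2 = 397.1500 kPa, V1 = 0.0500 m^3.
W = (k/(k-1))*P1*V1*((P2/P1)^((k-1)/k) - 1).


(k-1)/k = 0.3976
(P2/P1)^exp = 1.4750
W = 2.5152 * 149.4210 * 0.0500 * (1.4750 - 1) = 8.9258 kJ

8.9258 kJ


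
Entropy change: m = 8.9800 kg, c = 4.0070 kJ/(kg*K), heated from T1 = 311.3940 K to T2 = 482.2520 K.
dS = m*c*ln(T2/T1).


T2/T1 = 1.5487
ln(T2/T1) = 0.4374
dS = 8.9800 * 4.0070 * 0.4374 = 15.7392 kJ/K

15.7392 kJ/K


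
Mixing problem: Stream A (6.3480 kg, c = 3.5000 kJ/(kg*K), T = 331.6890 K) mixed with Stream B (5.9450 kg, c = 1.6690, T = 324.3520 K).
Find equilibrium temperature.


num = 10587.7532
den = 32.1402
Tf = 329.4239 K

329.4239 K


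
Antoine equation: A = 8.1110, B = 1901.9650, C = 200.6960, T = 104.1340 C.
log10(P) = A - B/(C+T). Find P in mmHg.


C+T = 304.8300
B/(C+T) = 6.2394
log10(P) = 8.1110 - 6.2394 = 1.8716
P = 10^1.8716 = 74.3997 mmHg

74.3997 mmHg


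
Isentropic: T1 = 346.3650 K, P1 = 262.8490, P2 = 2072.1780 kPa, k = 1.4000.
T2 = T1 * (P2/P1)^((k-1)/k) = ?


(k-1)/k = 0.2857
(P2/P1)^exp = 1.8039
T2 = 346.3650 * 1.8039 = 624.7984 K

624.7984 K


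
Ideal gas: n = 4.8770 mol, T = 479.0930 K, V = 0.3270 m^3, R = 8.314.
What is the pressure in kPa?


P = nRT/V = 4.8770 * 8.314 * 479.0930 / 0.3270
= 19425.9650 / 0.3270 = 59406.6207 Pa = 59.4066 kPa

59.4066 kPa


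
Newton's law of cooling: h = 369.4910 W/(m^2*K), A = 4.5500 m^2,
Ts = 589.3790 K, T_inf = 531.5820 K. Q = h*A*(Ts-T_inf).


dT = 57.7970 K
Q = 369.4910 * 4.5500 * 57.7970 = 97167.3945 W

97167.3945 W


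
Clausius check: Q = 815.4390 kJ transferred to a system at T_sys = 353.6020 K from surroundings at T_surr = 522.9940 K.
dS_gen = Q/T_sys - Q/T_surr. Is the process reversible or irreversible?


dS_sys = 815.4390/353.6020 = 2.3061 kJ/K
dS_surr = -815.4390/522.9940 = -1.5592 kJ/K
dS_gen = 2.3061 - 1.5592 = 0.7469 kJ/K (irreversible)

dS_gen = 0.7469 kJ/K, irreversible


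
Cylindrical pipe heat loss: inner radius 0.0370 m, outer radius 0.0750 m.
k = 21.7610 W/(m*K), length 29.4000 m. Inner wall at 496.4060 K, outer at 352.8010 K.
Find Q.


dT = 143.6050 K
ln(ro/ri) = 0.7066
Q = 2*pi*21.7610*29.4000*143.6050 / 0.7066 = 816996.6798 W

816996.6798 W


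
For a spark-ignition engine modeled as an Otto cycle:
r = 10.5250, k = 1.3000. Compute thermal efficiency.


r^(k-1) = 2.0261
eta = 1 - 1/2.0261 = 0.5064 = 50.6447%

50.6447%


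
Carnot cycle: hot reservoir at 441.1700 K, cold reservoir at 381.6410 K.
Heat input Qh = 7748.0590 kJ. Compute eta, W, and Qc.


eta = 1 - 381.6410/441.1700 = 0.1349
W = 0.1349 * 7748.0590 = 1045.4795 kJ
Qc = 7748.0590 - 1045.4795 = 6702.5795 kJ

eta = 13.4934%, W = 1045.4795 kJ, Qc = 6702.5795 kJ


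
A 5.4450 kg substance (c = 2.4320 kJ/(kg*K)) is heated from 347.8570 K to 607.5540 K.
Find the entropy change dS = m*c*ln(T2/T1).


T2/T1 = 1.7466
ln(T2/T1) = 0.5576
dS = 5.4450 * 2.4320 * 0.5576 = 7.3845 kJ/K

7.3845 kJ/K


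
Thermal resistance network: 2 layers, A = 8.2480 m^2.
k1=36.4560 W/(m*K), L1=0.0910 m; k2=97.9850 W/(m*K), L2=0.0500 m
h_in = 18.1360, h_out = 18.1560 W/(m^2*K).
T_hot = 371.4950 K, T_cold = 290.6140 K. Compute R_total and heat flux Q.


R_conv_in = 1/(18.1360*8.2480) = 0.0067
R_1 = 0.0910/(36.4560*8.2480) = 0.0003
R_2 = 0.0500/(97.9850*8.2480) = 6.1867e-05
R_conv_out = 1/(18.1560*8.2480) = 0.0067
R_total = 0.0137 K/W
Q = 80.8810 / 0.0137 = 5891.9383 W

R_total = 0.0137 K/W, Q = 5891.9383 W


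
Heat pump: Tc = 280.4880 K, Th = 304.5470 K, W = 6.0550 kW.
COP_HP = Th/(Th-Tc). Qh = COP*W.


COP = 304.5470 / 24.0590 = 12.6583
Qh = 12.6583 * 6.0550 = 76.6462 kW

COP = 12.6583, Qh = 76.6462 kW


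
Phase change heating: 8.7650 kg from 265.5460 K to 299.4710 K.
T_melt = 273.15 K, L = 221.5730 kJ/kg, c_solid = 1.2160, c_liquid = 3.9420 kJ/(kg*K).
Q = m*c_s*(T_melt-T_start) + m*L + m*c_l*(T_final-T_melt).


Q1 (sensible, solid) = 8.7650 * 1.2160 * 7.6040 = 81.0453 kJ
Q2 (latent) = 8.7650 * 221.5730 = 1942.0873 kJ
Q3 (sensible, liquid) = 8.7650 * 3.9420 * 26.3210 = 909.4335 kJ
Q_total = 2932.5661 kJ

2932.5661 kJ


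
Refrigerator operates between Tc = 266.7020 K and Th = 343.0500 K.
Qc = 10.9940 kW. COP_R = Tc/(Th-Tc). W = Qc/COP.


COP = 266.7020 / 76.3480 = 3.4932
W = 10.9940 / 3.4932 = 3.1472 kW

COP = 3.4932, W = 3.1472 kW


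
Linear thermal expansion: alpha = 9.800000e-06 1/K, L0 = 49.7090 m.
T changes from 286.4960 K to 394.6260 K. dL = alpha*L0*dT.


dT = 108.1300 K
dL = 9.800000e-06 * 49.7090 * 108.1300 = 0.052675 m
L_final = 49.761675 m

dL = 0.052675 m


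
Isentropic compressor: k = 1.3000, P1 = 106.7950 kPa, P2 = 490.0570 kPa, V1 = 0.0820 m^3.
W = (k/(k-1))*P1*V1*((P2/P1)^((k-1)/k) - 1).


(k-1)/k = 0.2308
(P2/P1)^exp = 1.4213
W = 4.3333 * 106.7950 * 0.0820 * (1.4213 - 1) = 15.9891 kJ

15.9891 kJ


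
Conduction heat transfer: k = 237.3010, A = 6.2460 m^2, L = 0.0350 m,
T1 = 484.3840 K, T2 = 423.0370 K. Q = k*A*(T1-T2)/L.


dT = 61.3470 K
Q = 237.3010 * 6.2460 * 61.3470 / 0.0350 = 2597926.3422 W

2597926.3422 W


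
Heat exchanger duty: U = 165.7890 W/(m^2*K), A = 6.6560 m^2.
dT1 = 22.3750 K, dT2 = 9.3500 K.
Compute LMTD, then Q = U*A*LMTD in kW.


LMTD = 14.9272 K
Q = 165.7890 * 6.6560 * 14.9272 = 16472.0448 W = 16.4720 kW

16.4720 kW


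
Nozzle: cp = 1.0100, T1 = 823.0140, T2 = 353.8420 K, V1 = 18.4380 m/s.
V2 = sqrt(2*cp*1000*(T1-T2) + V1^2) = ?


dT = 469.1720 K
2*cp*1000*dT = 947727.4400
V1^2 = 339.9598
V2 = sqrt(948067.3998) = 973.6875 m/s

973.6875 m/s


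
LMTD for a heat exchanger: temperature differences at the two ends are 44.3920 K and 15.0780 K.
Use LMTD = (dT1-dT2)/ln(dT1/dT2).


dT1/dT2 = 2.9442
ln(dT1/dT2) = 1.0798
LMTD = 29.3140 / 1.0798 = 27.1471 K

27.1471 K


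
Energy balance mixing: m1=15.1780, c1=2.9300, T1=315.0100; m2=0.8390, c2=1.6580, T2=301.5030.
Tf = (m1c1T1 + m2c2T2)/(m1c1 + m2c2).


num = 14428.3892
den = 45.8626
Tf = 314.6003 K

314.6003 K


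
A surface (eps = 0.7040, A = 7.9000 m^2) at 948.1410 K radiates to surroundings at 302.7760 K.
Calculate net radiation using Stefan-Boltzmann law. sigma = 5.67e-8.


T^4 = 8.0815e+11
Tsurr^4 = 8.4040e+09
Q = 0.7040 * 5.67e-8 * 7.9000 * 7.9975e+11 = 252193.9224 W

252193.9224 W


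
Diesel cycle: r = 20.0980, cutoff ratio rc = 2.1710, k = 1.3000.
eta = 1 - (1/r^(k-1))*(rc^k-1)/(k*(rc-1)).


r^(k-1) = 2.4601
rc^k = 2.7394
eta = 0.5355 = 53.5531%

53.5531%


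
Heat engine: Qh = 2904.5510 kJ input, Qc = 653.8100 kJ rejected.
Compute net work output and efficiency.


W = 2904.5510 - 653.8100 = 2250.7410 kJ
eta = 2250.7410 / 2904.5510 = 0.7749 = 77.4902%

W = 2250.7410 kJ, eta = 77.4902%


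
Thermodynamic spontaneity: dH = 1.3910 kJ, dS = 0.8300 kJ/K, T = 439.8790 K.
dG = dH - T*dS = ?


T*dS = 439.8790 * 0.8300 = 365.0996 kJ
dG = 1.3910 - 365.0996 = -363.7086 kJ (spontaneous)

dG = -363.7086 kJ, spontaneous


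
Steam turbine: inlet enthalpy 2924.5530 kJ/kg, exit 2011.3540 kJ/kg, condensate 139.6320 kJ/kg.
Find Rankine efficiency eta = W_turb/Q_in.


W = 913.1990 kJ/kg
Q_in = 2784.9210 kJ/kg
eta = 0.3279 = 32.7908%

eta = 32.7908%


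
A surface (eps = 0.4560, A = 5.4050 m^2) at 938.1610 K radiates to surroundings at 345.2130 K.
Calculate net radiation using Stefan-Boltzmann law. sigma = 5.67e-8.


T^4 = 7.7466e+11
Tsurr^4 = 1.4202e+10
Q = 0.4560 * 5.67e-8 * 5.4050 * 7.6046e+11 = 106271.5925 W

106271.5925 W


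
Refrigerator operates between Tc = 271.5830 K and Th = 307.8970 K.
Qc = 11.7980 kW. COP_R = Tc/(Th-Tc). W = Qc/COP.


COP = 271.5830 / 36.3140 = 7.4787
W = 11.7980 / 7.4787 = 1.5775 kW

COP = 7.4787, W = 1.5775 kW


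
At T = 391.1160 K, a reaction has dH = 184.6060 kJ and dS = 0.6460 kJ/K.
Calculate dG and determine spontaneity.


T*dS = 391.1160 * 0.6460 = 252.6609 kJ
dG = 184.6060 - 252.6609 = -68.0549 kJ (spontaneous)

dG = -68.0549 kJ, spontaneous


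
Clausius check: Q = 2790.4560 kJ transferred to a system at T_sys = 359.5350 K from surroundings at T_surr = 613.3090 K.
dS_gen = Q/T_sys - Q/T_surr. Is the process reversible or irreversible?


dS_sys = 2790.4560/359.5350 = 7.7613 kJ/K
dS_surr = -2790.4560/613.3090 = -4.5498 kJ/K
dS_gen = 7.7613 - 4.5498 = 3.2115 kJ/K (irreversible)

dS_gen = 3.2115 kJ/K, irreversible


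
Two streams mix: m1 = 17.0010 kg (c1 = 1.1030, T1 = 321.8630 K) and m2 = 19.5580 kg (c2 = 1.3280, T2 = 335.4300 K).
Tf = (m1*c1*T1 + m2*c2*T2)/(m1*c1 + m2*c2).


num = 14747.7396
den = 44.7251
Tf = 329.7417 K

329.7417 K


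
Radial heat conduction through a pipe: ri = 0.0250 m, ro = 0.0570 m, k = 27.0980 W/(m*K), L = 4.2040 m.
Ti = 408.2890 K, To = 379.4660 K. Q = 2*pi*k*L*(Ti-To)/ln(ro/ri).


dT = 28.8230 K
ln(ro/ri) = 0.8242
Q = 2*pi*27.0980*4.2040*28.8230 / 0.8242 = 25032.2176 W

25032.2176 W


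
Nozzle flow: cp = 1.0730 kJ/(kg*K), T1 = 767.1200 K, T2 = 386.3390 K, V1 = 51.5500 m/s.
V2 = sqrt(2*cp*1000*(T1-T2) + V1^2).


dT = 380.7810 K
2*cp*1000*dT = 817156.0260
V1^2 = 2657.4025
V2 = sqrt(819813.4285) = 905.4355 m/s

905.4355 m/s


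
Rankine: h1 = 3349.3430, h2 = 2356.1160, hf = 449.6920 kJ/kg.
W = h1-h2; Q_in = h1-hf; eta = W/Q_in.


W = 993.2270 kJ/kg
Q_in = 2899.6510 kJ/kg
eta = 0.3425 = 34.2533%

eta = 34.2533%


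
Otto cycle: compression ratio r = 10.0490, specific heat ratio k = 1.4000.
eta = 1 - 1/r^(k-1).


r^(k-1) = 2.5168
eta = 1 - 1/2.5168 = 0.6027 = 60.2670%

60.2670%
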